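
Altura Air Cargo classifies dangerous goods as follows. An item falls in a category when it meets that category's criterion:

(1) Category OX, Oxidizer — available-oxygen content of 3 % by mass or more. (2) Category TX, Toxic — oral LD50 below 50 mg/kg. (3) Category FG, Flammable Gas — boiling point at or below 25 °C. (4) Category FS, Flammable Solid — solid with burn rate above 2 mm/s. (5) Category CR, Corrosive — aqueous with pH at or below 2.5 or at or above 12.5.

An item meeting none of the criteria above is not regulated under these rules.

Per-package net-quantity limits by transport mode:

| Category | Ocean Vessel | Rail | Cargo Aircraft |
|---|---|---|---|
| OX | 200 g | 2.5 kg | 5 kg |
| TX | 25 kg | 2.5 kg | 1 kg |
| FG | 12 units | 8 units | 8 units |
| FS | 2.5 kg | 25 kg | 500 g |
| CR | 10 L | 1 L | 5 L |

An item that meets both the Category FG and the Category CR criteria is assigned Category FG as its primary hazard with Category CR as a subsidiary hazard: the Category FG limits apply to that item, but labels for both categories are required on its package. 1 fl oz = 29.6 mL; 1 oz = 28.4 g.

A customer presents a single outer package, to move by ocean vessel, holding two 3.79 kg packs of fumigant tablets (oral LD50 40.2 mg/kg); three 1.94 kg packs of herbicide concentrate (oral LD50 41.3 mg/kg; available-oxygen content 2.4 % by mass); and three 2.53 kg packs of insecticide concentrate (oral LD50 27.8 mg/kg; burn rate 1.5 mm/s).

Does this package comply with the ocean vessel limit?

Yes

The fumigant tablets have oral LD50 40.2 mg/kg, which is < 50 mg/kg, so they are Category TX (Toxic).
The herbicide concentrate has oral LD50 41.3 mg/kg, which is < 50 mg/kg, so it is Category TX (Toxic).
Oral LD50 27.8 mg/kg meets the Category TX criterion (Toxic), so the insecticide concentrate is Category TX.
Category TX net quantity: (two 3.79 kg packs = 7.58 kg) + (three 1.94 kg packs = 5.82 kg) + (three 2.53 kg packs = 7.59 kg) = 20.99 kg.
20.99 kg ≤ 25 kg (ocean vessel limit, Category TX) — within limit.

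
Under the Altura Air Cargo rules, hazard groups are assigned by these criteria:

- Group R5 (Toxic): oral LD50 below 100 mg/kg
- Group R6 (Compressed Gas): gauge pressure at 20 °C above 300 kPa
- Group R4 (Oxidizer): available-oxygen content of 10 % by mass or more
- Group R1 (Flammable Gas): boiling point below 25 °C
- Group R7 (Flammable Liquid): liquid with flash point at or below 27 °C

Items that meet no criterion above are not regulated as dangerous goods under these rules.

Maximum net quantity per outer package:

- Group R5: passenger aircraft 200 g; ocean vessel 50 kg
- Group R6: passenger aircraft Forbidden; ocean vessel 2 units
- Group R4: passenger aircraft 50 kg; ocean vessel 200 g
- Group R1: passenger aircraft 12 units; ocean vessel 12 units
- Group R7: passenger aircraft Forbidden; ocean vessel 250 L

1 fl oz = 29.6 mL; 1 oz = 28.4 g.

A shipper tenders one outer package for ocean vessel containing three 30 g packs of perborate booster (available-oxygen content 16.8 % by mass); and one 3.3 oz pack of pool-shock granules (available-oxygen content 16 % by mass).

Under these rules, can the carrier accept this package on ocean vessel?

Yes

The perborate booster has available-oxygen content 16.8 % by mass, which is ≥ 10 % by mass, so it is Group R4 (Oxidizer).
With available-oxygen content 16 % by mass (≥ 10 % by mass), the pool-shock granules fall in Group R4.
Total Group R4: (three 30 g packs = 90 g) + (one 3.3 oz pack = 93.72 g) = 183.72 g.
183.72 g ≤ 200 g (ocean vessel limit, Group R4) — within limit.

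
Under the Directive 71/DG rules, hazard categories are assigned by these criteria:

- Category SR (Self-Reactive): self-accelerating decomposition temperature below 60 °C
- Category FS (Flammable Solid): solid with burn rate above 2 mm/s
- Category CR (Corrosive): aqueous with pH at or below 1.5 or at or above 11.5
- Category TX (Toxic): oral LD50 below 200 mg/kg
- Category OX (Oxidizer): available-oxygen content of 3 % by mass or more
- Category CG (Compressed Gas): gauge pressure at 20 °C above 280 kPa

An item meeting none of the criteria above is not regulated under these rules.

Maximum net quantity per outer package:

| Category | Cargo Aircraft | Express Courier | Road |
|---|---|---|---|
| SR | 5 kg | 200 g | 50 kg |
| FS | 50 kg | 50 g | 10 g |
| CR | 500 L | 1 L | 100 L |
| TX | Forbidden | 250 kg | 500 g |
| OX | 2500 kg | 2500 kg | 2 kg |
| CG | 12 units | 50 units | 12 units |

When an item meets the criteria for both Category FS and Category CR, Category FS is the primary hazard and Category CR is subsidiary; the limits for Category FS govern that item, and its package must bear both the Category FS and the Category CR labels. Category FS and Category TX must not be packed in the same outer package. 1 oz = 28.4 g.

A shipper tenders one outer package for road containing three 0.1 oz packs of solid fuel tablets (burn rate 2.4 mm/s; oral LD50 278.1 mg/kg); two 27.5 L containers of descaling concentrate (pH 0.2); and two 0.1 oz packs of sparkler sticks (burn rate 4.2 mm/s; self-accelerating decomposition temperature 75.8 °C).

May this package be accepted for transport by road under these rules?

With burn rate 2.4 mm/s (> 2 mm/s), the solid fuel tablets fall in Category FS.
Descaling concentrate: pH 0.2 ≤ 1.5 → Category CR (Corrosive).
Burn rate 4.2 mm/s meets the Category FS criterion (Flammable Solid), so the sparkler sticks are Category FS.
Total Category FS: (three 0.1 oz packs = 8.52 g) + (two 0.1 oz packs = 5.68 g) = 14.2 g.
14.2 g > 10 g (road limit, Category FS) — over the limit.
Category CR quantity: two 27.5 L containers = 55 L.
That is within the Category CR road limit of 100 L.
The segregation rule (Category FS with Category TX) does not apply to Category FS with Category CR.

No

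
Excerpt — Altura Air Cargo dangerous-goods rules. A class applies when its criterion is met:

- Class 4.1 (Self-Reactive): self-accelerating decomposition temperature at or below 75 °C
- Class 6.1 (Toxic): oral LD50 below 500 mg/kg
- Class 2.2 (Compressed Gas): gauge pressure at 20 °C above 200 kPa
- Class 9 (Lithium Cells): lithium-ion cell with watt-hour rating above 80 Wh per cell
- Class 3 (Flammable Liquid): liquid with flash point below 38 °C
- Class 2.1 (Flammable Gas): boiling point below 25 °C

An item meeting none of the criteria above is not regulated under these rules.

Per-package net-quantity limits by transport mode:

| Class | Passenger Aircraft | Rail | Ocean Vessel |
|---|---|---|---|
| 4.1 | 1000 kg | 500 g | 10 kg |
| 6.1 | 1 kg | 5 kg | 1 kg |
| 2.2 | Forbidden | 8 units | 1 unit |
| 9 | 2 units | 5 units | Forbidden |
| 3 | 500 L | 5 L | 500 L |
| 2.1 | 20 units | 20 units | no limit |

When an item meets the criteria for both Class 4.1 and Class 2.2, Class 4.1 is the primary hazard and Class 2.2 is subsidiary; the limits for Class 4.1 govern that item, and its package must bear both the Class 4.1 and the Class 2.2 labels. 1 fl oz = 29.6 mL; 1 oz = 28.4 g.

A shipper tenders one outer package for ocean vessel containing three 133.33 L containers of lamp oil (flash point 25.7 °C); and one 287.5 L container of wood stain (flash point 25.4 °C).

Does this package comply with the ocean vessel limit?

No

Lamp oil: flash point 25.7 °C < 38 °C → Class 3 (Flammable Liquid).
Wood stain: flash point 25.4 °C < 38 °C → Class 3 (Flammable Liquid).
Class 3 net quantity: (three 133.33 L containers = 399.99 L) + 287.5 L = 687.49 L.
687.49 L > 500 L (ocean vessel limit, Class 3) — over the limit.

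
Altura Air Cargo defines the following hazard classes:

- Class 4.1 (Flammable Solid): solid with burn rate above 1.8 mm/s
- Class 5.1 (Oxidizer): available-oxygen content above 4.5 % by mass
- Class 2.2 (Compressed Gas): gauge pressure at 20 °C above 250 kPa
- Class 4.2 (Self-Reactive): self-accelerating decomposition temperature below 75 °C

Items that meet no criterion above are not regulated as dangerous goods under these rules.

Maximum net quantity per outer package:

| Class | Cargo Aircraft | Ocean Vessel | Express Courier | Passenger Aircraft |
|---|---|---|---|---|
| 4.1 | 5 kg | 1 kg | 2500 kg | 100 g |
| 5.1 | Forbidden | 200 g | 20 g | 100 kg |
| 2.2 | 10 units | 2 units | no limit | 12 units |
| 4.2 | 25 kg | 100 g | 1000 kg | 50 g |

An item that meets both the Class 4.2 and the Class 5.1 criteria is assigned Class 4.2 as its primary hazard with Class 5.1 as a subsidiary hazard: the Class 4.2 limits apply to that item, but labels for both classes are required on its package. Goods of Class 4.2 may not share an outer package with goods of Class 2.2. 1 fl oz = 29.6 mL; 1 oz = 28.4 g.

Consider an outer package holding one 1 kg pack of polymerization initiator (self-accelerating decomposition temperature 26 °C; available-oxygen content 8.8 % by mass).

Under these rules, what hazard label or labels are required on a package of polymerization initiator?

Self-accelerating decomposition temperature 26 °C meets the Class 4.2 criterion (Self-Reactive), so the polymerization initiator is Class 4.2.
Available-oxygen content 8.8 % by mass meets the Class 5.1 criterion (Oxidizer), so the polymerization initiator is Class 5.1.
By the precedence rule Class 4.2 is primary and Class 5.1 is subsidiary, and that rule requires both labels on the package.

Class 4.2 and 5.1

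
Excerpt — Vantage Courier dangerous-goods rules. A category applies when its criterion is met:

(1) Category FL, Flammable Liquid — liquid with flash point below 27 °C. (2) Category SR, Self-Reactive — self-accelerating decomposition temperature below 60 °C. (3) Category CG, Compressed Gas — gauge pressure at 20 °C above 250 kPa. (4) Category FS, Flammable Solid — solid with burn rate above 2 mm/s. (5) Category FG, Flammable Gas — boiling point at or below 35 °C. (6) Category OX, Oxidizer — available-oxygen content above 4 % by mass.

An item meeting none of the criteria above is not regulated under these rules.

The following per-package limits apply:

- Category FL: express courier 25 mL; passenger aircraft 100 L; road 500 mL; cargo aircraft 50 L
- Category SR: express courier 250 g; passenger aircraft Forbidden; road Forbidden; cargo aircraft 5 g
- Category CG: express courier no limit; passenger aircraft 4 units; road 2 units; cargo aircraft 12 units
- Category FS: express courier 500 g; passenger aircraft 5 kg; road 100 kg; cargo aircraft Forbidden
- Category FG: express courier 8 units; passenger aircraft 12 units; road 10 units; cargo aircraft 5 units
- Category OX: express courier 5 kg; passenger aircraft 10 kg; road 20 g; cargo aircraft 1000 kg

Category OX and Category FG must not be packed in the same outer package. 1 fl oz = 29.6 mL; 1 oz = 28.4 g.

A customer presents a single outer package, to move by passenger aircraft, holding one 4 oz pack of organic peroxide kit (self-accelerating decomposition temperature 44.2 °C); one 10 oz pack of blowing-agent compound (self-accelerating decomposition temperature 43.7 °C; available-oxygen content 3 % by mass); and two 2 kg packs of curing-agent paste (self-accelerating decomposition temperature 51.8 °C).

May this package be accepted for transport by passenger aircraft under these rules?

With self-accelerating decomposition temperature 44.2 °C (< 60 °C), the organic peroxide kit falls in Category SR.
The blowing-agent compound has self-accelerating decomposition temperature 43.7 °C, which is < 60 °C, so it is Category SR (Self-Reactive).
With self-accelerating decomposition temperature 51.8 °C (< 60 °C), the curing-agent paste falls in Category SR.
Total Category SR: (one 4 oz pack = 113.6 g) + (one 10 oz pack = 284 g) + (two 2 kg packs = 4 kg) = 4397.6 g.
By passenger aircraft, Category SR is Forbidden regardless of quantity.

No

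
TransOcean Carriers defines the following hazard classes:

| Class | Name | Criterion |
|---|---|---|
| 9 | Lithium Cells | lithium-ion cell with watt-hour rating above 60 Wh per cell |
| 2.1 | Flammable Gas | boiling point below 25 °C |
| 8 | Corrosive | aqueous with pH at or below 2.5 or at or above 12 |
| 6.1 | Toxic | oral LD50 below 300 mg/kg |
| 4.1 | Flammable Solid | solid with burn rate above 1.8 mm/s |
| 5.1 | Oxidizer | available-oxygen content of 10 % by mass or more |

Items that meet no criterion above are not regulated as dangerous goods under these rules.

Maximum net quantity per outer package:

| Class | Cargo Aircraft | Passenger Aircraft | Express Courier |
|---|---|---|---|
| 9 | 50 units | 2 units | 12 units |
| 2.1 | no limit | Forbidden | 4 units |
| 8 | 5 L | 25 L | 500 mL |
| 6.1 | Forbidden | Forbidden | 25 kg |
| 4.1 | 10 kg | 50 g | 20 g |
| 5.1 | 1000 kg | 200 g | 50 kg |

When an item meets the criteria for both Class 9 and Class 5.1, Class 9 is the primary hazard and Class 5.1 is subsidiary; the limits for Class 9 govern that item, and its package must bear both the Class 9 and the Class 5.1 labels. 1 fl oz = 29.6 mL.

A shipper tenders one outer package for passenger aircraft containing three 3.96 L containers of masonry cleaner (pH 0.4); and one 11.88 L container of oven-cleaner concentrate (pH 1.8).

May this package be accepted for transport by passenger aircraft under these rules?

Yes

With pH 0.4 (≤ 2.5), the masonry cleaner falls in Class 8.
The oven-cleaner concentrate has pH 1.8, which is ≤ 2.5, so it is Class 8 (Corrosive).
Total Class 8: (three 3.96 L containers = 11.88 L) + 11.88 L = 23.76 L.
That is within the Class 8 passenger aircraft limit of 25 L.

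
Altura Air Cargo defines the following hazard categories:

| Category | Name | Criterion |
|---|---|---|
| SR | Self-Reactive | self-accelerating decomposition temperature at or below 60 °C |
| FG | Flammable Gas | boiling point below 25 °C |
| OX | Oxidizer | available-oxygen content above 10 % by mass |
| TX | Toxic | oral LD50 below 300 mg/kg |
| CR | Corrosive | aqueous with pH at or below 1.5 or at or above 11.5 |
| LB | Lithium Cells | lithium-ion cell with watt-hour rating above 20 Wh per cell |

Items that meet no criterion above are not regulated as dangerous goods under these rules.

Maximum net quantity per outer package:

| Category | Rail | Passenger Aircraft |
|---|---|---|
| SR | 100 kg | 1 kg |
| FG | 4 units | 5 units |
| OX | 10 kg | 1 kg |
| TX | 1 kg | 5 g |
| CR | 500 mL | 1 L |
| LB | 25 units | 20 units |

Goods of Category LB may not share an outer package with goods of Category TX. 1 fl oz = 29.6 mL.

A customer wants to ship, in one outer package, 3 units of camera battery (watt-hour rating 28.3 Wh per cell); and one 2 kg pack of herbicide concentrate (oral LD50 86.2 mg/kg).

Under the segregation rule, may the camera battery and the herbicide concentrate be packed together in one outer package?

Watt-hour rating 28.3 Wh per cell meets the Category LB criterion (Lithium Cells), so the camera battery is Category LB.
Herbicide concentrate: oral LD50 86.2 mg/kg < 300 mg/kg → Category TX (Toxic).
Category LB and Category TX may not share an outer package.

No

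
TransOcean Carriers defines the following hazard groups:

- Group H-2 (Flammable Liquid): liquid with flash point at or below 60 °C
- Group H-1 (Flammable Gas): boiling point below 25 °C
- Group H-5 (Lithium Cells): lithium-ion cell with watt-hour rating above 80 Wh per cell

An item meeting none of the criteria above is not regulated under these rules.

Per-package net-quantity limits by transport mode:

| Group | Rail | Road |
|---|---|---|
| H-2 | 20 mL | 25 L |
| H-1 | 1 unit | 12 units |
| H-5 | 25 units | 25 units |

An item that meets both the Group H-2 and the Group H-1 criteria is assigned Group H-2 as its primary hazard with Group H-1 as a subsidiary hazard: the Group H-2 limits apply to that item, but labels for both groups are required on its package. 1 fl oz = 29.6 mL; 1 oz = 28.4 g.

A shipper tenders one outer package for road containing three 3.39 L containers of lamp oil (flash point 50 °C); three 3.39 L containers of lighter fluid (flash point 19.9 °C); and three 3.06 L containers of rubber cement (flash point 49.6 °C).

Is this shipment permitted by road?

Flash point 50 °C meets the Group H-2 criterion (Flammable Liquid), so the lamp oil is Group H-2.
With flash point 19.9 °C (≤ 60 °C), the lighter fluid falls in Group H-2.
Rubber cement: flash point 49.6 °C ≤ 60 °C → Group H-2 (Flammable Liquid).
Total Group H-2: (three 3.39 L containers = 10.17 L) + (three 3.39 L containers = 10.17 L) + (three 3.06 L containers = 9.18 L) = 29.52 L.
That exceeds the Group H-2 road limit of 25 L.

No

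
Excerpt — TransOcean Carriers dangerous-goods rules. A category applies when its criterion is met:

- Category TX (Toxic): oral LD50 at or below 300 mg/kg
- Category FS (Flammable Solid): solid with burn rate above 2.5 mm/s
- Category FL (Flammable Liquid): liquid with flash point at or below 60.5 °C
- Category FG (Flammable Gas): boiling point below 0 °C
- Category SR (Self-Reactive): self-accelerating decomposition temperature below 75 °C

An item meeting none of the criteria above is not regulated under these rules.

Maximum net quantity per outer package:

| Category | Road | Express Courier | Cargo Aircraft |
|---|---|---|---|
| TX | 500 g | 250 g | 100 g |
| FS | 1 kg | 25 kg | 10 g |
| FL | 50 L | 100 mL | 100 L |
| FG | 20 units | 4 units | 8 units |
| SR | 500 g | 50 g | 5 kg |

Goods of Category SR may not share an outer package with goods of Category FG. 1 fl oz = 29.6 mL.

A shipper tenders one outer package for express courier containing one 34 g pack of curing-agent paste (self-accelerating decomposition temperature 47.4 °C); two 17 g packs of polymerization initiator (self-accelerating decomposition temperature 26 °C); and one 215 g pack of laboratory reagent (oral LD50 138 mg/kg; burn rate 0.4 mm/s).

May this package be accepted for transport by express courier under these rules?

No

The curing-agent paste has self-accelerating decomposition temperature 47.4 °C, which is < 75 °C, so it is Category SR (Self-Reactive).
With self-accelerating decomposition temperature 26 °C (< 75 °C), the polymerization initiator falls in Category SR.
With oral LD50 138 mg/kg (≤ 300 mg/kg), the laboratory reagent falls in Category TX.
Total Category SR: 34 g + (two 17 g packs = 34 g) = 68 g.
That exceeds the Category SR express courier limit of 50 g.
Category TX quantity: 215 g.
215 g is within the express courier limit of 250 g for Category TX.
The segregation rule (Category SR with Category FG) does not apply to Category SR with Category TX.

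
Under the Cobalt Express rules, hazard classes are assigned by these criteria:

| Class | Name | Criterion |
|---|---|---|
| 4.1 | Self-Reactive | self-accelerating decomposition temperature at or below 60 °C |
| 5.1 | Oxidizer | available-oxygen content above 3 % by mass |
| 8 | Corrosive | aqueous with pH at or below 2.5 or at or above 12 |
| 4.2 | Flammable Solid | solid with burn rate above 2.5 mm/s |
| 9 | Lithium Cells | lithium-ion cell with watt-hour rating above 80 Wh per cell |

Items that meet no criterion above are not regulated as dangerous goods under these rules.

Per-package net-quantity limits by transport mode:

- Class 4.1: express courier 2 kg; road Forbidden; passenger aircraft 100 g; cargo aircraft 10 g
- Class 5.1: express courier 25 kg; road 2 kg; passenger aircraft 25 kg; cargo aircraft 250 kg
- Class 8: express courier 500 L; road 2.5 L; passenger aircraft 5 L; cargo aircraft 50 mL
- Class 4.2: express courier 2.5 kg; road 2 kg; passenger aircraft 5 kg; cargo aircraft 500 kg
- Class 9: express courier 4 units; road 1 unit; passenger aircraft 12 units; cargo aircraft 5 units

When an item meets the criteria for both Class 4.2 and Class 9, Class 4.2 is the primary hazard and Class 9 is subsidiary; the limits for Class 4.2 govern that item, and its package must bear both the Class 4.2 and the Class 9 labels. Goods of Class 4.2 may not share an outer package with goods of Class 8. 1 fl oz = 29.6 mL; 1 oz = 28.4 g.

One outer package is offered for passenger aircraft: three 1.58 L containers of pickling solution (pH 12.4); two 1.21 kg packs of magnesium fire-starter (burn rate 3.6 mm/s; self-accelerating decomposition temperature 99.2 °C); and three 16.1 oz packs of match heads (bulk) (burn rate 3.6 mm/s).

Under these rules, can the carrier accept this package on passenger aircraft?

With pH 12.4 (≥ 12), the pickling solution falls in Class 8.
Burn rate 3.6 mm/s meets the Class 4.2 criterion (Flammable Solid), so the magnesium fire-starter is Class 4.2.
The match heads (bulk) have burn rate 3.6 mm/s, which is > 2.5 mm/s, so they are Class 4.2 (Flammable Solid).
Class 4.2 net quantity: (two 1.21 kg packs = 2.42 kg) + (three 16.1 oz packs = 1371.72 g) = 3791.72 g.
That is within the Class 4.2 passenger aircraft limit of 5 kg.
Class 8 quantity: three 1.58 L containers = 4.74 L.
4.74 L ≤ 5 L (passenger aircraft limit, Class 8) — within limit.
Class 4.2 and Class 8 may not share an outer package.

No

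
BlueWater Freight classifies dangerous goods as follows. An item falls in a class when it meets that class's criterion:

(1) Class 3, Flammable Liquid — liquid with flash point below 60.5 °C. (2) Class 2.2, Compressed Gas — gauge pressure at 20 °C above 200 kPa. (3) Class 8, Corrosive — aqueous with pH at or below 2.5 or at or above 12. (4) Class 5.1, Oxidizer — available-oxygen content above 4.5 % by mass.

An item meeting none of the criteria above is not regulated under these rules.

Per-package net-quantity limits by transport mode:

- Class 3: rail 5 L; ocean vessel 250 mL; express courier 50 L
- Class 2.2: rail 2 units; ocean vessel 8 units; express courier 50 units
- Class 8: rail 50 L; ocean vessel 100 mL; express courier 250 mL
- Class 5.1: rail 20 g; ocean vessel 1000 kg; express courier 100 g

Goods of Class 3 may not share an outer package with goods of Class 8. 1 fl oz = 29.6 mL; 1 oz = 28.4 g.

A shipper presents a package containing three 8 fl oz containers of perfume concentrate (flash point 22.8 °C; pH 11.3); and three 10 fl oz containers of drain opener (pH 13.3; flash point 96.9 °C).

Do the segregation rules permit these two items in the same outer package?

No

With flash point 22.8 °C (< 60.5 °C), the perfume concentrate falls in Class 3.
The drain opener has pH 13.3, which is ≥ 12, so it is Class 8 (Corrosive).
Class 3 and Class 8 may not share an outer package.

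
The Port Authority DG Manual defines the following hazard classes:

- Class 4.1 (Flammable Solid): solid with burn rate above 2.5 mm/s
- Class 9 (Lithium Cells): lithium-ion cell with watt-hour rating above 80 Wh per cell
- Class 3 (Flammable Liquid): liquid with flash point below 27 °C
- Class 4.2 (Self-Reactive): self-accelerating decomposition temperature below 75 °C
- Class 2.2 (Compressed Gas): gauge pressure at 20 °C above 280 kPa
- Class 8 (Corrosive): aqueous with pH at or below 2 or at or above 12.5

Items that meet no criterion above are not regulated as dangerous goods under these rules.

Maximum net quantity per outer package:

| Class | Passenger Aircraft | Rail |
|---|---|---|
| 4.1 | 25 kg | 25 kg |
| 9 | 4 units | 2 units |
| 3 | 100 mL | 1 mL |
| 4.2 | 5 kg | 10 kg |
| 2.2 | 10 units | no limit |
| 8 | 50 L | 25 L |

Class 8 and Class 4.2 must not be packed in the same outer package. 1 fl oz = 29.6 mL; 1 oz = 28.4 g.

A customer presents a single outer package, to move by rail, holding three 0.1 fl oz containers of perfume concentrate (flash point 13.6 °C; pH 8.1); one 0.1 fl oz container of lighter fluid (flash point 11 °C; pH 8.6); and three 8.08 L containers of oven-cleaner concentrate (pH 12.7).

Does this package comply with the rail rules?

No

The perfume concentrate has flash point 13.6 °C, which is < 27 °C, so it is Class 3 (Flammable Liquid).
The lighter fluid has flash point 11 °C, which is < 27 °C, so it is Class 3 (Flammable Liquid).
pH 12.7 meets the Class 8 criterion (Corrosive), so the oven-cleaner concentrate is Class 8.
Total Class 3: (three 0.1 fl oz containers = 8.88 mL) + (one 0.1 fl oz container = 2.96 mL) = 11.84 mL.
11.84 mL > 1 mL (rail limit, Class 3) — over the limit.
Class 8 quantity: three 8.08 L containers = 24.24 L.
That is within the Class 8 rail limit of 25 L.
The segregation rule (Class 8 with Class 4.2) does not apply to Class 3 with Class 8.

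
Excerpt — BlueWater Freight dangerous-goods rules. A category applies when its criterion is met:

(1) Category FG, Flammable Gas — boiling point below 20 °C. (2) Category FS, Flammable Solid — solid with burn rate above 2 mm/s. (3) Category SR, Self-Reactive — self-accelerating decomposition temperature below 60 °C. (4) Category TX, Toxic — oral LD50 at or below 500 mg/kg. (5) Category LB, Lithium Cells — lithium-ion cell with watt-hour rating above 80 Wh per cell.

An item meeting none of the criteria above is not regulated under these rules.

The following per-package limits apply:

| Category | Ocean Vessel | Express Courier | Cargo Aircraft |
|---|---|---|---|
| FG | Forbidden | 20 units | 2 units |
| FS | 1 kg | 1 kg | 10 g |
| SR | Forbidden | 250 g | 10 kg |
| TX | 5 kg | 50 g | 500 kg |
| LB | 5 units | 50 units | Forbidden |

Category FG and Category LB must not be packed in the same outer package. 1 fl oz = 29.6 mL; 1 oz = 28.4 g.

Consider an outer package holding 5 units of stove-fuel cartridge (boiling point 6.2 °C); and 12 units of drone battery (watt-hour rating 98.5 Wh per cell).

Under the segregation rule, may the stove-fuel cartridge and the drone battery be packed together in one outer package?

No

Stove-fuel cartridge: boiling point 6.2 °C < 20 °C → Category FG (Flammable Gas).
With watt-hour rating 98.5 Wh per cell (> 80 Wh per cell), the drone battery falls in Category LB.
Category FG and Category LB may not share an outer package.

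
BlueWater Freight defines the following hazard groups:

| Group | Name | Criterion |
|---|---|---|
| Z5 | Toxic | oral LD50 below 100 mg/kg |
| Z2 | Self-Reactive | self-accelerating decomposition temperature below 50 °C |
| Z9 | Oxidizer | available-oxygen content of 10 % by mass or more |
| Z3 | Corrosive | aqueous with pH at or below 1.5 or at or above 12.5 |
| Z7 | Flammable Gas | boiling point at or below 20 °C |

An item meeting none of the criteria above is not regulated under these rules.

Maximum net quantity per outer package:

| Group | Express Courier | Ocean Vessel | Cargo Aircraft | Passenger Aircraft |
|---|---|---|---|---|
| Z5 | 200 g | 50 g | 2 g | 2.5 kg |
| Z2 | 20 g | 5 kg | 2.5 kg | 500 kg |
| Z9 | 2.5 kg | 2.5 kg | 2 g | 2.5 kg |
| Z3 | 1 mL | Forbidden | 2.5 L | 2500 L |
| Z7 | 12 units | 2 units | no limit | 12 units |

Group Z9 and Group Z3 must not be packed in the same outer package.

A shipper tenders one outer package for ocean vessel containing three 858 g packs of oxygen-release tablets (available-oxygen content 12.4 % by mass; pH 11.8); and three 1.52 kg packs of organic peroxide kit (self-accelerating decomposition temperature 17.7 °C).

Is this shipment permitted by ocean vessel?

Oxygen-release tablets: available-oxygen content 12.4 % by mass ≥ 10 % by mass → Group Z9 (Oxidizer).
The organic peroxide kit has self-accelerating decomposition temperature 17.7 °C, which is < 50 °C, so it is Group Z2 (Self-Reactive).
Group Z9 quantity: three 858 g packs = 2.574 kg.
2.574 kg > 2.5 kg (ocean vessel limit, Group Z9) — over the limit.
Group Z2 quantity: three 1.52 kg packs = 4.56 kg.
That is within the Group Z2 ocean vessel limit of 5 kg.
The segregation rule (Group Z9 with Group Z3) does not apply to Group Z9 with Group Z2.

No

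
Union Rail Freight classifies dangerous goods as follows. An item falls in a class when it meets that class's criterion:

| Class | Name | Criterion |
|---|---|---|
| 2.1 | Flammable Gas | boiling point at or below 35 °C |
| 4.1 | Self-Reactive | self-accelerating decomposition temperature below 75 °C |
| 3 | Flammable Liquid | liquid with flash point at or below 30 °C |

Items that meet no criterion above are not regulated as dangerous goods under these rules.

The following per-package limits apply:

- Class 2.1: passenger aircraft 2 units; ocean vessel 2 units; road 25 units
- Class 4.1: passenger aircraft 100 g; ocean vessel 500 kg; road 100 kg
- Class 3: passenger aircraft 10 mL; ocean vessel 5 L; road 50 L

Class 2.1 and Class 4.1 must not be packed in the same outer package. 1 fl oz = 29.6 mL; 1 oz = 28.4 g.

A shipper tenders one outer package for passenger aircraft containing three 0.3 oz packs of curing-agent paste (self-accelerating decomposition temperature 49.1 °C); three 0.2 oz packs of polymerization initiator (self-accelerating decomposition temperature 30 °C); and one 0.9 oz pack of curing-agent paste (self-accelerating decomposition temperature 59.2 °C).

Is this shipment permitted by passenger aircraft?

Curing-agent paste: self-accelerating decomposition temperature 49.1 °C < 75 °C → Class 4.1 (Self-Reactive).
The polymerization initiator has self-accelerating decomposition temperature 30 °C, which is < 75 °C, so it is Class 4.1 (Self-Reactive).
Self-accelerating decomposition temperature 59.2 °C meets the Class 4.1 criterion (Self-Reactive), so the curing-agent paste is Class 4.1.
Total Class 4.1: (three 0.3 oz packs = 25.56 g) + (three 0.2 oz packs = 17.04 g) + (one 0.9 oz pack = 25.56 g) = 68.16 g.
That is within the Class 4.1 passenger aircraft limit of 100 g.

Yes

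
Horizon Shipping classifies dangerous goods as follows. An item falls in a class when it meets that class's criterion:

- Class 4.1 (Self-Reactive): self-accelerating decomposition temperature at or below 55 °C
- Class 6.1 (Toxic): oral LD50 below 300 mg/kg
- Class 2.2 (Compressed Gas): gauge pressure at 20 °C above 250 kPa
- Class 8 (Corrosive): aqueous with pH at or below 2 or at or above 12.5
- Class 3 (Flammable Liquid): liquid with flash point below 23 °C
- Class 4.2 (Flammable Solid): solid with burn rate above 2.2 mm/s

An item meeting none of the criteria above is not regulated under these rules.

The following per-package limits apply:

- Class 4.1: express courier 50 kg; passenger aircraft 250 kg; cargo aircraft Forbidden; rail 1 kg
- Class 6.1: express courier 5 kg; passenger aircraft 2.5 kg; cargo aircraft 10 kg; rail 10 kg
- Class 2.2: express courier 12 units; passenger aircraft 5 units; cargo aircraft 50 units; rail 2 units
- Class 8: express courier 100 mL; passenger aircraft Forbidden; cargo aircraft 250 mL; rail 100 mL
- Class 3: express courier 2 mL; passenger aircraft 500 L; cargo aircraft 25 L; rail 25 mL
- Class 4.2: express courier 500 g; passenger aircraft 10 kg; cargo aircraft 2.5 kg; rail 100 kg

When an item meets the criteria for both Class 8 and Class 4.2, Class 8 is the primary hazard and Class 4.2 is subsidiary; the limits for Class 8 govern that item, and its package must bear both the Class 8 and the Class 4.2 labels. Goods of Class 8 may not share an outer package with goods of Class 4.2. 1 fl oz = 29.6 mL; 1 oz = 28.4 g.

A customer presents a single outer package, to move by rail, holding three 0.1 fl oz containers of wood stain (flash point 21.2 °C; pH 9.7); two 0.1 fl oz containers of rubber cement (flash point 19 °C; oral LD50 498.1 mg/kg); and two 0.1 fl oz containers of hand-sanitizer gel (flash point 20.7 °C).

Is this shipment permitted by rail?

With flash point 21.2 °C (< 23 °C), the wood stain falls in Class 3.
The rubber cement has flash point 19 °C, which is < 23 °C, so it is Class 3 (Flammable Liquid).
The hand-sanitizer gel has flash point 20.7 °C, which is < 23 °C, so it is Class 3 (Flammable Liquid).
Total Class 3: (three 0.1 fl oz containers = 8.88 mL) + (two 0.1 fl oz containers = 5.92 mL) + (two 0.1 fl oz containers = 5.92 mL) = 20.72 mL.
20.72 mL is within the rail limit of 25 mL for Class 3.

Yes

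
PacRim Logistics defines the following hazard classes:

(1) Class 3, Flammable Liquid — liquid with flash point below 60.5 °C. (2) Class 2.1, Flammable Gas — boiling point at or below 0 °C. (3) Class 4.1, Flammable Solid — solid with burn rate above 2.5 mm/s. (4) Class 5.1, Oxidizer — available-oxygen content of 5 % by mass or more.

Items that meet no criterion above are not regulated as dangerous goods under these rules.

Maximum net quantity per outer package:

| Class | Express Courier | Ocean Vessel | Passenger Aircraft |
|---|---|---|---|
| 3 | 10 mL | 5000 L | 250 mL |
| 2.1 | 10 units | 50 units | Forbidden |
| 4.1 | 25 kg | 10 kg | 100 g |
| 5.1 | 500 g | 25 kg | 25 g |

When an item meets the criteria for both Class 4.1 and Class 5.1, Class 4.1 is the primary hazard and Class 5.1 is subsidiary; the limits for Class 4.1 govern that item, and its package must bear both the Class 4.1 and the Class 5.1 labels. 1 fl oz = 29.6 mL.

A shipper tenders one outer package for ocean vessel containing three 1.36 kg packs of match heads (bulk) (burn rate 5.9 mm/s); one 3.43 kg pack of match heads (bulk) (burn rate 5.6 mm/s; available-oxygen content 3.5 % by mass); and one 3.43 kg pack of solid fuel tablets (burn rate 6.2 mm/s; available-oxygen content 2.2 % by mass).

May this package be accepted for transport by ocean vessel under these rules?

No

The match heads (bulk) have burn rate 5.9 mm/s, which is > 2.5 mm/s, so they are Class 4.1 (Flammable Solid).
With burn rate 5.6 mm/s (> 2.5 mm/s), the match heads (bulk) fall in Class 4.1.
The solid fuel tablets have burn rate 6.2 mm/s, which is > 2.5 mm/s, so they are Class 4.1 (Flammable Solid).
Class 4.1 net quantity: (three 1.36 kg packs = 4.08 kg) + 3.43 kg + 3.43 kg = 10.94 kg.
That exceeds the Class 4.1 ocean vessel limit of 10 kg.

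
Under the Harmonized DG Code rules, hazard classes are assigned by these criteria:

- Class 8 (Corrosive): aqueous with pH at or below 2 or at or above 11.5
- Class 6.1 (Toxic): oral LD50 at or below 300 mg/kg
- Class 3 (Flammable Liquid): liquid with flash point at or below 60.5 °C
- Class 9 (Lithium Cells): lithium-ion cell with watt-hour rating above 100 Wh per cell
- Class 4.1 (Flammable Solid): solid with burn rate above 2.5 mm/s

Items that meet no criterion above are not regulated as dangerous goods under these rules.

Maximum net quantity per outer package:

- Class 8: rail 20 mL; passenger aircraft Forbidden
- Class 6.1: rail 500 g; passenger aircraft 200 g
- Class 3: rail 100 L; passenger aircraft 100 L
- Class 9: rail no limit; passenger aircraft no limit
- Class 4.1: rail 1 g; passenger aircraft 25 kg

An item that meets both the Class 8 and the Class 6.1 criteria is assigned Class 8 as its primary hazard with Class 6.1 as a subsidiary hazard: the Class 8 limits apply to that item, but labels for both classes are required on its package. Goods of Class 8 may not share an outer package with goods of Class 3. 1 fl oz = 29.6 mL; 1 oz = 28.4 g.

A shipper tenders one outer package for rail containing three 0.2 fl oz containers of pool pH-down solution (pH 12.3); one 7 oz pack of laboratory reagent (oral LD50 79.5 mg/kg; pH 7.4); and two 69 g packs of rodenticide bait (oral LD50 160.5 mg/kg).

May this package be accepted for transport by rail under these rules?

Yes

The pool pH-down solution has pH 12.3, which is ≥ 11.5, so it is Class 8 (Corrosive).
The laboratory reagent has oral LD50 79.5 mg/kg, which is ≤ 300 mg/kg, so it is Class 6.1 (Toxic).
The rodenticide bait has oral LD50 160.5 mg/kg, which is ≤ 300 mg/kg, so it is Class 6.1 (Toxic).
Class 8 quantity: three 0.2 fl oz containers = 17.76 mL.
17.76 mL is within the rail limit of 20 mL for Class 8.
Total Class 6.1: (one 7 oz pack = 198.8 g) + (two 69 g packs = 138 g) = 336.8 g.
336.8 g ≤ 500 g (rail limit, Class 6.1) — within limit.
The segregation rule (Class 8 with Class 3) does not apply to Class 8 with Class 6.1.
Every hazard class is within its rail limit and no segregation rule is violated.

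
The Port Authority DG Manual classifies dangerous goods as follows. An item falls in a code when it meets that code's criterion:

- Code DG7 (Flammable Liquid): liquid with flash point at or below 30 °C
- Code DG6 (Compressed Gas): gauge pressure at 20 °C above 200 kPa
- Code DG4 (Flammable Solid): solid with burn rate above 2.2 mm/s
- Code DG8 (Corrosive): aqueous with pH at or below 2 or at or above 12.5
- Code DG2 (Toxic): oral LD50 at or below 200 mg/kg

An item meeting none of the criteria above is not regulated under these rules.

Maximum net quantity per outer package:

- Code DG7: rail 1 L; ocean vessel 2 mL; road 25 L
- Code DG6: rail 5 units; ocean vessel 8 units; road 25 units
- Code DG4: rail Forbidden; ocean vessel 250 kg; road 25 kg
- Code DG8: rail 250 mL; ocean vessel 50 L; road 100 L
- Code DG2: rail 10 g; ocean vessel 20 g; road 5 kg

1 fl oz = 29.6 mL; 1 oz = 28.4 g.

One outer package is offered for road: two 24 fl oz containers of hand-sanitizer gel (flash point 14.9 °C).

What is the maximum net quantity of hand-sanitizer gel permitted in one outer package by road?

Hand-sanitizer gel: flash point 14.9 °C ≤ 30 °C → Code DG7 (Flammable Liquid).
The road limit for Code DG7 is 25 L.

25 L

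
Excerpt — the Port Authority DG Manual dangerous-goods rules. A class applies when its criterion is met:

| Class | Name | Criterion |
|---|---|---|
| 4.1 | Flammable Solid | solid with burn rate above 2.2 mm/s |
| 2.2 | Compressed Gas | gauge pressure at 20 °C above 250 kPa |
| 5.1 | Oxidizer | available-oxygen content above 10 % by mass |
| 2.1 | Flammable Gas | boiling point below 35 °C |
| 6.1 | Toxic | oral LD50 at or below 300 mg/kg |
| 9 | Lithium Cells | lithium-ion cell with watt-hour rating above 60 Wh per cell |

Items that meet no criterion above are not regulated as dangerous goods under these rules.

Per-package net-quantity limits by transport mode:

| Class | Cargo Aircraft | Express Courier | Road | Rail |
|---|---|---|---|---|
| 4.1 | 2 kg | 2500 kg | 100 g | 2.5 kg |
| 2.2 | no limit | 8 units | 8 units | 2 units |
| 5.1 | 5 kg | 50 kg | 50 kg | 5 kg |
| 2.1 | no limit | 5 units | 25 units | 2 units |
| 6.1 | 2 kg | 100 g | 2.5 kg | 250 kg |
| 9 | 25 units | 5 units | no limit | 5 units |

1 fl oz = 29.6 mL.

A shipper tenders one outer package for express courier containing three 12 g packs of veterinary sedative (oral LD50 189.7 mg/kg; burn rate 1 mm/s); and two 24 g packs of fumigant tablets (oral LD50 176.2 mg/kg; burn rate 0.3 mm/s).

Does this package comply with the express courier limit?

The veterinary sedative has oral LD50 189.7 mg/kg, which is ≤ 300 mg/kg, so it is Class 6.1 (Toxic).
With oral LD50 176.2 mg/kg (≤ 300 mg/kg), the fumigant tablets fall in Class 6.1.
Total Class 6.1: (three 12 g packs = 36 g) + (two 24 g packs = 48 g) = 84 g.
84 g ≤ 100 g (express courier limit, Class 6.1) — within limit.

Yes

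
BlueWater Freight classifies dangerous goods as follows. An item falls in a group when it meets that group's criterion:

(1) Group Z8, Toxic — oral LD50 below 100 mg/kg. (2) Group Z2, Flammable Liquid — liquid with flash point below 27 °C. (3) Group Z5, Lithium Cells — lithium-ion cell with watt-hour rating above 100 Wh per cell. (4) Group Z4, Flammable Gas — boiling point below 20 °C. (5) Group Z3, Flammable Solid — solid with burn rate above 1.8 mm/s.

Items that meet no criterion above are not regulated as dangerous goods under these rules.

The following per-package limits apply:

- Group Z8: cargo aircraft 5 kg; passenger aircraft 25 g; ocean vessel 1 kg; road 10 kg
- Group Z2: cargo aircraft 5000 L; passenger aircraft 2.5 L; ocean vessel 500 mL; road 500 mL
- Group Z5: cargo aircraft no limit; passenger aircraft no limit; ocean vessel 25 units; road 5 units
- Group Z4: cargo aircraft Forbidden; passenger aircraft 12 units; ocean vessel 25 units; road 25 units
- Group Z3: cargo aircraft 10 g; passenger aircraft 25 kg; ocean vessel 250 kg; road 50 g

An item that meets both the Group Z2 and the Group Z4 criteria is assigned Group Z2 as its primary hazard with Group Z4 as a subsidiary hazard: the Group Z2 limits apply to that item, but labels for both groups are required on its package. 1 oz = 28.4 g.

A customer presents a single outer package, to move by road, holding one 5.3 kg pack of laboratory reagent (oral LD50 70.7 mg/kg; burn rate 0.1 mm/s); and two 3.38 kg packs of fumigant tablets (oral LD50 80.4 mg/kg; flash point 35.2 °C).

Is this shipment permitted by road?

No

Oral LD50 70.7 mg/kg meets the Group Z8 criterion (Toxic), so the laboratory reagent is Group Z8.
Oral LD50 80.4 mg/kg meets the Group Z8 criterion (Toxic), so the fumigant tablets are Group Z8.
Group Z8 net quantity: 5.3 kg + (two 3.38 kg packs = 6.76 kg) = 12.06 kg.
That exceeds the Group Z8 road limit of 10 kg.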